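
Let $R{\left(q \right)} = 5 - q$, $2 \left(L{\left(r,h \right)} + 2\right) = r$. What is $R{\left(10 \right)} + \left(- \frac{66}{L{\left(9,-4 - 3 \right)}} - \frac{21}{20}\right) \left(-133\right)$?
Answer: $\frac{72917}{20} \approx 3645.9$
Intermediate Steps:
$L{\left(r,h \right)} = -2 + \frac{r}{2}$
$R{\left(10 \right)} + \left(- \frac{66}{L{\left(9,-4 - 3 \right)}} - \frac{21}{20}\right) \left(-133\right) = \left(5 - 10\right) + \left(- \frac{66}{-2 + \frac{1}{2} \cdot 9} - \frac{21}{20}\right) \left(-133\right) = \left(5 - 10\right) + \left(- \frac{66}{-2 + \frac{9}{2}} - \frac{21}{20}\right) \left(-133\right) = -5 + \left(- \frac{66}{\frac{5}{2}} - \frac{21}{20}\right) \left(-133\right) = -5 + \left(\left(-66\right) \frac{2}{5} - \frac{21}{20}\right) \left(-133\right) = -5 + \left(- \frac{132}{5} - \frac{21}{20}\right) \left(-133\right) = -5 - - \frac{73017}{20} = -5 + \frac{73017}{20} = \frac{72917}{20}$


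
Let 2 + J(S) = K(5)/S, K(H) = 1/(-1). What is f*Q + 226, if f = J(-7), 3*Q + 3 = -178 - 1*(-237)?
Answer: 574/3 ≈ 191.33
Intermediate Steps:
Q = 56/3 (Q = -1 + (-178 - 1*(-237))/3 = -1 + (-178 + 237)/3 = -1 + (1/3)*59 = -1 + 59/3 = 56/3 ≈ 18.667)
K(H) = -1
J(S) = -2 - 1/S
f = -13/7 (f = -2 - 1/(-7) = -2 - 1*(-1/7) = -2 + 1/7 = -13/7 ≈ -1.8571)
f*Q + 226 = -13/7*56/3 + 226 = -104/3 + 226 = 574/3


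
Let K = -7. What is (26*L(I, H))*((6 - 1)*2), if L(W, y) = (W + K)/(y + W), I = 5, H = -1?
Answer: -130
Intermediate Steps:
L(W, y) = (-7 + W)/(W + y) (L(W, y) = (W - 7)/(y + W) = (-7 + W)/(W + y))
(26*L(I, H))*((6 - 1)*2) = (26*((-7 + 5)/(5 - 1)))*((6 - 1)*2) = (26*(-2/4))*(5*2) = (26*((¼)*(-2)))*10 = (26*(-½))*10 = -13*10 = -130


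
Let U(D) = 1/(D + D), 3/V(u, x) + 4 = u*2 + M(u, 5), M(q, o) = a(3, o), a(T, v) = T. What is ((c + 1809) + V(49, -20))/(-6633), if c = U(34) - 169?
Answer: -983431/3977388 ≈ -0.24726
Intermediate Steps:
M(q, o) = 3
V(u, x) = 3/(-1 + 2*u) (V(u, x) = 3/(-4 + (u*2 + 3)) = 3/(-4 + (2*u + 3)) = 3/(-4 + (3 + 2*u)) = 3/(-1 + 2*u))
U(D) = 1/(2*D)
c = -11491/68 (c = (½)/34 - 169 = (½)*(1/34) - 169 = 1/68 - 169 = -11491/68 ≈ -168.99)
((c + 1809) + V(49, -20))/(-6633) = ((-11491/68 + 1809) + 3/(-1 + 2*49))/(-6633) = (111521/68 + 3/(-1 + 98))*(-1/6633) = (111521/68 + 3/97)*(-1/6633) = (10817741/6596)*(-1/6633) = -983431/3977388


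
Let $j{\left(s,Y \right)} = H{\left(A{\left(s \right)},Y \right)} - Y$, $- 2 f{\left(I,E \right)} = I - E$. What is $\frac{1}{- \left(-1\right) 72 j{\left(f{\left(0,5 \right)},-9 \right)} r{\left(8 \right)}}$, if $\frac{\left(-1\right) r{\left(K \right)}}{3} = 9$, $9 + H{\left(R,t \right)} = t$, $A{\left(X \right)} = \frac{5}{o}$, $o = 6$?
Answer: $\frac{1}{17496} \approx 5.7156 \cdot 10^{-5}$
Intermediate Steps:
$A{\left(X \right)} = \frac{5}{6}$
$H{\left(R,t \right)} = -9 + t$
$f{\left(I,E \right)} = \frac{E}{2} - \frac{I}{2}$ ($f{\left(I,E \right)} = - \frac{I - E}{2} = \frac{E}{2} - \frac{I}{2}$)
$j{\left(s,Y \right)} = -9$ ($j{\left(s,Y \right)} = \left(-9 + Y\right) - Y = -9$)
$r{\left(K \right)} = -27$ ($r{\left(K \right)} = \left(-3\right) 9 = -27$)
$\frac{1}{- \left(-1\right) 72 j{\left(f{\left(0,5 \right)},-9 \right)} r{\left(8 \right)}} = \frac{1}{- \left(-1\right) 72 \left(-9\right) \left(-27\right)} = \frac{1}{\left(-1\right) \left(-72\right) \left(-9\right) \left(-27\right)} = \frac{1}{72 \left(-9\right) \left(-27\right)} = \frac{1}{\left(-648\right) \left(-27\right)} = \frac{1}{17496}$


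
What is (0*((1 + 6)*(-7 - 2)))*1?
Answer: 0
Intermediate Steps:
(0*((1 + 6)*(-7 - 2)))*1 = (0*(7*(-9)))*1 = (0*(-63))*1 = 0*1 = 0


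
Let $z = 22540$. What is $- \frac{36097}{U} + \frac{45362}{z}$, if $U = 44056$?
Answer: $\frac{296210473}{248255560} \approx 1.1932$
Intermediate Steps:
$- \frac{36097}{U} + \frac{45362}{z} = - \frac{36097}{44056} + \frac{45362}{22540} = \left(-36097\right) \frac{1}{44056} + 45362 \cdot \frac{1}{22540} = - \frac{36097}{44056} + \frac{22681}{11270} = \frac{296210473}{248255560}$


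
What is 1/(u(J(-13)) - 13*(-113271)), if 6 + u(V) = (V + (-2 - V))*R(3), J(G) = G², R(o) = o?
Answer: 1/1472511 ≈ 6.7911e-7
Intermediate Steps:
u(V) = -12 (u(V) = -6 + (V + (-2 - V))*3 = -6 - 2*3 = -6 - 6 = -12)
1/(u(J(-13)) - 13*(-113271)) = 1/(-12 - 13*(-113271)) = 1/(-12 + 1472523) = 1/1472511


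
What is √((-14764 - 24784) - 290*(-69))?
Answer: I*√19538 ≈ 139.78*I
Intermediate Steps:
√((-14764 - 24784) - 290*(-69)) = √(-39548 + 20010) = √(-19538) = I*√19538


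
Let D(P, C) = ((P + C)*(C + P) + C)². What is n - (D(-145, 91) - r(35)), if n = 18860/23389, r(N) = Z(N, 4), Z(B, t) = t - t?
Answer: -211484465201/23389 ≈ -9.0420e+6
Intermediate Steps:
Z(B, t) = 0
r(N) = 0
D(P, C) = (C + (C + P)²)² (D(P, C) = ((C + P)*(C + P) + C)² = ((C + P)² + C)² = (C + (C + P)²)²)
n = 18860/23389 (n = 18860*(1/23389) = 18860/23389 ≈ 0.80636)
n - (D(-145, 91) - r(35)) = 18860/23389 - ((91 + (91 - 145)²)² - 1*0) = 18860/23389 - ((91 + (-54)²)² + 0) = 18860/23389 - ((91 + 2916)² + 0) = 18860/23389 - (3007² + 0) = 18860/23389 - (9042049 + 0) = 18860/23389 - 1*9042049 = 18860/23389 - 9042049 = -211484465201/23389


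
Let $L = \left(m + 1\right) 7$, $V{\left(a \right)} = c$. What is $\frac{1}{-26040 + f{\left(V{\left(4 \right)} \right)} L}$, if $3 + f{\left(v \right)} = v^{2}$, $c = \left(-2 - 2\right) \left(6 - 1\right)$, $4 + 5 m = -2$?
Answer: $- \frac{5}{132979} \approx -3.76 \cdot 10^{-5}$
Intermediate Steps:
$m = - \frac{6}{5}$ ($m = - \frac{4}{5} + \frac{1}{5} \left(-2\right) = - \frac{4}{5} - \frac{2}{5} = - \frac{6}{5} \approx -1.2$)
$c = -20$ ($c = \left(-4\right) 5 = -20$)
$V{\left(a \right)} = -20$
$f{\left(v \right)} = -3 + v^{2}$
$L = - \frac{7}{5}$ ($L = \left(- \frac{6}{5} + 1\right) 7 = \left(- \frac{1}{5}\right) 7 = - \frac{7}{5} \approx -1.4$)
$\frac{1}{-26040 + f{\left(V{\left(4 \right)} \right)} L} = \frac{1}{-26040 + \left(-3 + \left(-20\right)^{2}\right) \left(- \frac{7}{5}\right)} = \frac{1}{-26040 + \left(-3 + 400\right) \left(- \frac{7}{5}\right)} = \frac{1}{-26040 + 397 \left(- \frac{7}{5}\right)} = \frac{1}{-26040 - \frac{2779}{5}} = \frac{1}{- \frac{132979}{5}} = - \frac{5}{132979}$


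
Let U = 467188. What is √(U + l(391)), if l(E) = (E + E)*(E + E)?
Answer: 2*√269678 ≈ 1038.6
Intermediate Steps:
l(E) = 4*E² (l(E) = (2*E)*(2*E) = 4*E²)
√(U + l(391)) = √(467188 + 4*391²) = √(467188 + 4*152881) = √(467188 + 611524) = √1078712 = 2*√269678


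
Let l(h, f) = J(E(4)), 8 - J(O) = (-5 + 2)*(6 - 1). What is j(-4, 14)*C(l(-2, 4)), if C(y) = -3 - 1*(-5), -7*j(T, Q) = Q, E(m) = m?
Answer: -4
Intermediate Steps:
j(T, Q) = -Q/7
J(O) = 23 (J(O) = 8 - (-5 + 2)*(6 - 1) = 8 - (-3)*5 = 8 - 1*(-15) = 8 + 15 = 23)
l(h, f) = 23
C(y) = 2 (C(y) = -3 + 5 = 2)
j(-4, 14)*C(l(-2, 4)) = -1/7*14*2 = -2*2 = -4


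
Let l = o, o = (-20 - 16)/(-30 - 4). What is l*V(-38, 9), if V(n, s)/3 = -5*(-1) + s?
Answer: 756/17 ≈ 44.471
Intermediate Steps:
o = 18/17 (o = -36/(-34) = -36*(-1/34) = 18/17 ≈ 1.0588)
V(n, s) = 15 + 3*s (V(n, s) = 3*(-5*(-1) + s) = 3*(5 + s) = 15 + 3*s)
l = 18/17 ≈ 1.0588
l*V(-38, 9) = 18*(15 + 3*9)/17 = 18*(15 + 27)/17 = (18/17)*42 = 756/17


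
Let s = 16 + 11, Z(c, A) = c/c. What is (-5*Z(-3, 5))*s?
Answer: -135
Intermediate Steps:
Z(c, A) = 1
s = 27
(-5*Z(-3, 5))*s = -5*1*27 = -5*27 = -135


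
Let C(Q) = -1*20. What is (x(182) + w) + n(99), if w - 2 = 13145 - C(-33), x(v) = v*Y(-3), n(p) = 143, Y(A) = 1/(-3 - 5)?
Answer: 53149/4 ≈ 13287.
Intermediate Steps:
Y(A) = -⅛ (Y(A) = 1/(-8) = -⅛)
x(v) = -v/8 (x(v) = v*(-⅛) = -v/8)
C(Q) = -20
w = 13167 (w = 2 + (13145 - 1*(-20)) = 2 + (13145 + 20) = 2 + 13165 = 13167)
(x(182) + w) + n(99) = (-⅛*182 + 13167) + 143 = (-91/4 + 13167) + 143 = 52577/4 + 143 = 53149/4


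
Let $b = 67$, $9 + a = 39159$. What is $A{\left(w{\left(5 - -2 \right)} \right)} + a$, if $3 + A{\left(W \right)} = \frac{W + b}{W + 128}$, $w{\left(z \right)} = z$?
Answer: $\frac{5284919}{135} \approx 39148.0$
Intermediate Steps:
$a = 39150$ ($a = -9 + 39159 = 39150$)
$A{\left(W \right)} = -3 + \frac{67 + W}{128 + W}$ ($A{\left(W \right)} = -3 + \frac{W + 67}{W + 128} = -3 + \frac{67 + W}{128 + W}$)
$A{\left(w{\left(5 - -2 \right)} \right)} + a = \frac{-317 - 2 \left(5 - -2\right)}{128 + \left(5 - -2\right)} + 39150 = \frac{-317 - 2 \left(5 + 2\right)}{128 + \left(5 + 2\right)} + 39150 = \frac{-317 - 14}{128 + 7} + 39150 = \frac{-317 - 14}{135} + 39150 = \frac{1}{135} \left(-331\right) + 39150 = - \frac{331}{135} + 39150 = \frac{5284919}{135}$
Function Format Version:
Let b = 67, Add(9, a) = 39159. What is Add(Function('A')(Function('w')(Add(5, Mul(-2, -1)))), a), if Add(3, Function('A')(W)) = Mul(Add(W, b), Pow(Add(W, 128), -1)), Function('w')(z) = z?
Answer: Rational(5284919, 135) ≈ 39148.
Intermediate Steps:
a = 39150 (a = Add(-9, 39159) = 39150)
Function('A')(W) = Add(-3, Mul(Pow(Add(128, W), -1), Add(67, W))) (Function('A')(W) = Add(-3, Mul(Add(W, 67), Pow(Add(W, 128), -1))) = Add(-3, Mul(Add(67, W), Pow(Add(128, W), -1))) = Add(-3, Mul(Pow(Add(128, W), -1), Add(67, W))))
Add(Function('A')(Function('w')(Add(5, Mul(-2, -1)))), a) = Add(Mul(Pow(Add(128, Add(5, Mul(-2, -1))), -1), Add(-317, Mul(-2, Add(5, Mul(-2, -1))))), 39150) = Add(Mul(Pow(Add(128, Add(5, 2)), -1), Add(-317, Mul(-2, Add(5, 2)))), 39150) = Add(Mul(Pow(Add(128, 7), -1), Add(-317, Mul(-2, 7))), 39150) = Add(Mul(Pow(135, -1), Add(-317, -14)), 39150) = Add(Mul(Rational(1, 135), -331), 39150) = Add(Rational(-331, 135), 39150) = Rational(5284919, 135)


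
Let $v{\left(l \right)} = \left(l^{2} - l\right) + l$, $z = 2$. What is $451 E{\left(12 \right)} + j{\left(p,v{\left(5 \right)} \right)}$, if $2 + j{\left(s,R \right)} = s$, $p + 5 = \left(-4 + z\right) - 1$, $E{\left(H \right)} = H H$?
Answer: $64934$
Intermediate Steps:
$E{\left(H \right)} = H^{2}$
$v{\left(l \right)} = l^{2}$
$p = -8$ ($p = -5 + \left(\left(-4 + 2\right) - 1\right) = -5 - 3 = -8$)
$j{\left(s,R \right)} = -2 + s$
$451 E{\left(12 \right)} + j{\left(p,v{\left(5 \right)} \right)} = 451 \cdot 12^{2} - 10 = 451 \cdot 144 - 10 = 64944 - 10 = 64934$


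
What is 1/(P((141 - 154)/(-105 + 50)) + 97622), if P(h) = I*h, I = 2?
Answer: 55/5369236 ≈ 1.0244e-5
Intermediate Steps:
P(h) = 2*h
1/(P((141 - 154)/(-105 + 50)) + 97622) = 1/(2*((141 - 154)/(-105 + 50)) + 97622) = 1/(2*(-13/(-55)) + 97622) = 1/(2*(-13*(-1/55)) + 97622) = 1/(2*(13/55) + 97622) = 1/(26/55 + 97622) = 1/(5369236/55) = 55/5369236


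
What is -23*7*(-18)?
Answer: 2898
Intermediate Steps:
-23*7*(-18) = -161*(-18) = 2898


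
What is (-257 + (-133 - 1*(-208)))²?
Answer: 33124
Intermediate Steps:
(-257 + (-133 - 1*(-208)))² = (-257 + (-133 + 208))² = (-257 + 75)² = (-182)² = 33124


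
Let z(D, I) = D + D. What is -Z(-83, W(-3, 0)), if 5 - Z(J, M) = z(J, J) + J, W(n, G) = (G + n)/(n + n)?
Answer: -254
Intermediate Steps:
z(D, I) = 2*D
W(n, G) = (G + n)/(2*n) (W(n, G) = (G + n)/((2*n)) = (G + n)*(1/(2*n)) = (G + n)/(2*n))
Z(J, M) = 5 - 3*J (Z(J, M) = 5 - (2*J + J) = 5 - 3*J)
-Z(-83, W(-3, 0)) = -(5 - 3*(-83)) = -(5 + 249) = -1*254 = -254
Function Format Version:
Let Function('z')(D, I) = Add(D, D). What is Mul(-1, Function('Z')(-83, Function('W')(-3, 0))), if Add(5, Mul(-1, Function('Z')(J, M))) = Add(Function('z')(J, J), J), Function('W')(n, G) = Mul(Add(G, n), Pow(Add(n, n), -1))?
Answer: -254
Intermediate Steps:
Function('z')(D, I) = Mul(2, D)
Function('W')(n, G) = Mul(Rational(1, 2), Pow(n, -1), Add(G, n)) (Function('W')(n, G) = Mul(Add(G, n), Pow(Mul(2, n), -1)) = Mul(Add(G, n), Mul(Rational(1, 2), Pow(n, -1))) = Mul(Rational(1, 2), Pow(n, -1), Add(G, n)))
Function('Z')(J, M) = Add(5, Mul(-3, J)) (Function('Z')(J, M) = Add(5, Mul(-1, Add(Mul(2, J), J))) = Add(5, Mul(-1, Mul(3, J))) = Add(5, Mul(-3, J)))
Mul(-1, Function('Z')(-83, Function('W')(-3, 0))) = Mul(-1, Add(5, Mul(-3, -83))) = Mul(-1, Add(5, 249)) = Mul(-1, 254) = -254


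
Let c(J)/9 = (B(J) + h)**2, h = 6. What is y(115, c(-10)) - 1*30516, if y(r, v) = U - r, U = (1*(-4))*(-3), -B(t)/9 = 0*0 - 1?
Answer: -30619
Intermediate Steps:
B(t) = 9 (B(t) = -9*(0*0 - 1) = -9*(0 - 1) = -9*(-1) = 9)
c(J) = 2025 (c(J) = 9*(9 + 6)**2 = 9*15**2 = 9*225 = 2025)
U = 12 (U = -4*(-3) = 12)
y(r, v) = 12 - r
y(115, c(-10)) - 1*30516 = (12 - 1*115) - 1*30516 = (12 - 115) - 30516 = -103 - 30516 = -30619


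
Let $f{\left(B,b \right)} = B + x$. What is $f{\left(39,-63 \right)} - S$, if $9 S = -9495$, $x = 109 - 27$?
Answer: $1176$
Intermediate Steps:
$x = 82$
$f{\left(B,b \right)} = 82 + B$ ($f{\left(B,b \right)} = B + 82 = 82 + B$)
$S = -1055$ ($S = \frac{1}{9} \left(-9495\right) = -1055$)
$f{\left(39,-63 \right)} - S = \left(82 + 39\right) - -1055 = 121 + 1055 = 1176$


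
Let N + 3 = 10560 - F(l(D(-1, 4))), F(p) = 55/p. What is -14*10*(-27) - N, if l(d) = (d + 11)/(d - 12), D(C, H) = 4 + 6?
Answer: -142427/21 ≈ -6782.2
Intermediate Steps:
D(C, H) = 10
l(d) = (11 + d)/(-12 + d)
N = 221807/21 (N = -3 + (10560 - 55/((11 + 10)/(-12 + 10))) = -3 + (10560 - 55/(21/(-2))) = -3 + (10560 - 55/((-½*21))) = -3 + (10560 - 55/(-21/2)) = -3 + (10560 - 55*(-2)/21) = -3 + (10560 - 1*(-110/21)) = -3 + (10560 + 110/21) = -3 + 221870/21 = 221807/21 ≈ 10562.)
-14*10*(-27) - N = -14*10*(-27) - 1*221807/21 = -140*(-27) - 221807/21 = 3780 - 221807/21 = -142427/21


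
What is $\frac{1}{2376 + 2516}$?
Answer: $\frac{1}{4892} \approx 0.00020442$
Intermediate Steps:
$\frac{1}{2376 + 2516} = \frac{1}{4892}$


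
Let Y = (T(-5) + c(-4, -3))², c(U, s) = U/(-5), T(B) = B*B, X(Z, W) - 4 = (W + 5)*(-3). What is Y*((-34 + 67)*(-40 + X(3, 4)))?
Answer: -34596639/25 ≈ -1.3839e+6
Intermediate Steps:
X(Z, W) = -11 - 3*W (X(Z, W) = 4 + (W + 5)*(-3) = 4 + (5 + W)*(-3) = 4 + (-15 - 3*W) = -11 - 3*W)
T(B) = B²
c(U, s) = -U/5 (c(U, s) = U*(-⅕) = -U/5)
Y = 16641/25 (Y = ((-5)² - ⅕*(-4))² = (25 + ⅘)² = (129/5)² = 16641/25 ≈ 665.64)
Y*((-34 + 67)*(-40 + X(3, 4))) = 16641*((-34 + 67)*(-40 + (-11 - 3*4)))/25 = 16641*(33*(-40 + (-11 - 12)))/25 = 16641*(33*(-40 - 23))/25 = 16641*(33*(-63))/25 = (16641/25)*(-2079) = -34596639/25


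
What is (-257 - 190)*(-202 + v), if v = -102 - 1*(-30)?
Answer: 122478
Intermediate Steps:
v = -72 (v = -102 + 30 = -72)
(-257 - 190)*(-202 + v) = (-257 - 190)*(-202 - 72) = -447*(-274) = 122478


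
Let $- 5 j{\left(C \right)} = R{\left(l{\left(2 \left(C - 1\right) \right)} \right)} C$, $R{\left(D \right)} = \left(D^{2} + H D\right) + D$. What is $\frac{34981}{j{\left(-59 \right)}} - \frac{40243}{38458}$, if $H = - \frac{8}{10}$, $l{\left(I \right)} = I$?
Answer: $- \frac{1957640873}{2329961448} \approx -0.8402$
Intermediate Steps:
$H = - \frac{4}{5}$ ($H = \left(-8\right) \frac{1}{10} = - \frac{4}{5} \approx -0.8$)
$R{\left(D \right)} = D^{2} + \frac{D}{5}$ ($R{\left(D \right)} = \left(D^{2} - \frac{4 D}{5}\right) + D = D^{2} + \frac{D}{5}$)
$j{\left(C \right)} = - \frac{C \left(-2 + 2 C\right) \left(- \frac{9}{5} + 2 C\right)}{5}$ ($j{\left(C \right)} = - \frac{2 \left(C - 1\right) \left(\frac{1}{5} + 2 \left(C - 1\right)\right) C}{5} = - \frac{2 \left(-1 + C\right) \left(\frac{1}{5} + 2 \left(-1 + C\right)\right) C}{5} = - \frac{\left(-2 + 2 C\right) \left(\frac{1}{5} + \left(-2 + 2 C\right)\right) C}{5} = - \frac{\left(-2 + 2 C\right) \left(- \frac{9}{5} + 2 C\right) C}{5} = - \frac{C \left(-2 + 2 C\right) \left(- \frac{9}{5} + 2 C\right)}{5}$)
$\frac{34981}{j{\left(-59 \right)}} - \frac{40243}{38458} = \frac{34981}{\left(- \frac{2}{25}\right) \left(-59\right) \left(-1 - 59\right) \left(-9 + 10 \left(-59\right)\right)} - \frac{40243}{38458} = \frac{34981}{\left(- \frac{2}{25}\right) \left(-59\right) \left(-60\right) \left(-9 - 590\right)} - \frac{5749}{5494} = \frac{34981}{\left(- \frac{2}{25}\right) \left(-59\right) \left(-60\right) \left(-599\right)} - \frac{5749}{5494} = \frac{34981}{\frac{848184}{5}} - \frac{5749}{5494} = 34981 \cdot \frac{5}{848184} - \frac{5749}{5494} = \frac{174905}{848184} - \frac{5749}{5494} = - \frac{1957640873}{2329961448}$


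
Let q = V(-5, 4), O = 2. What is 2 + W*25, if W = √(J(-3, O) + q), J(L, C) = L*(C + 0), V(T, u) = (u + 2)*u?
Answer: 2 + 75*√2 ≈ 108.07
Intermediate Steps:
V(T, u) = u*(2 + u) (V(T, u) = (2 + u)*u = u*(2 + u))
J(L, C) = C*L (J(L, C) = L*C = C*L)
q = 24 (q = 4*(2 + 4) = 4*6 = 24)
W = 3*√2 (W = √(2*(-3) + 24) = √(-6 + 24) = √18 = 3*√2 ≈ 4.2426)
2 + W*25 = 2 + (3*√2)*25 = 2 + 75*√2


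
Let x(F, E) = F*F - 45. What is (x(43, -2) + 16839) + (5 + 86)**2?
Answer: 26924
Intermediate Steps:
x(F, E) = -45 + F**2 (x(F, E) = F**2 - 45 = -45 + F**2)
(x(43, -2) + 16839) + (5 + 86)**2 = ((-45 + 43**2) + 16839) + (5 + 86)**2 = ((-45 + 1849) + 16839) + 91**2 = (1804 + 16839) + 8281 = 18643 + 8281 = 26924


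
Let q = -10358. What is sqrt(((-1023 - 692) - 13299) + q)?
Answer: 2*I*sqrt(6343) ≈ 159.29*I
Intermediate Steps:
sqrt(((-1023 - 692) - 13299) + q) = sqrt(((-1023 - 692) - 13299) - 10358) = sqrt((-1715 - 13299) - 10358) = sqrt(-15014 - 10358) = sqrt(-25372) = 2*I*sqrt(6343)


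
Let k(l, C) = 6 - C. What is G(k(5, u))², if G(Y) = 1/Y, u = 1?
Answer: 1/25 ≈ 0.040000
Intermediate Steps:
G(k(5, u))² = (1/(6 - 1*1))² = (1/(6 - 1))² = (1/5)² = (⅕)² = 1/25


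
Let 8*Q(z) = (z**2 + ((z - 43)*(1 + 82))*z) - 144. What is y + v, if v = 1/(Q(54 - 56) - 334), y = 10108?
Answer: 23541536/2329 ≈ 10108.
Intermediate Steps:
Q(z) = -18 + z**2/8 + z*(-3569 + 83*z)/8 (Q(z) = ((z**2 + ((z - 43)*(1 + 82))*z) - 144)/8 = ((z**2 + ((-43 + z)*83)*z) - 144)/8 = ((z**2 + (-3569 + 83*z)*z) - 144)/8 = ((z**2 + z*(-3569 + 83*z)) - 144)/8 = (-144 + z**2 + z*(-3569 + 83*z))/8 = -18 + z**2/8 + z*(-3569 + 83*z)/8)
v = 4/2329 (v = 1/((-18 - 3569*(54 - 56)/8 + 21*(54 - 56)**2/2) - 334) = 1/((-18 - 3569/8*(-2) + (21/2)*(-2)**2) - 334) = 1/((-18 + 3569/4 + (21/2)*4) - 334) = 1/((-18 + 3569/4 + 42) - 334) = 1/(3665/4 - 334) = 1/(2329/4) = 4/2329 ≈ 0.0017175)
y + v = 10108 + 4/2329 = 23541536/2329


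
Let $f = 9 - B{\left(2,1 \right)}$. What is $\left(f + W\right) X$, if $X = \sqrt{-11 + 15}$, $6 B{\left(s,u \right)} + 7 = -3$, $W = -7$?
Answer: $\frac{22}{3} \approx 7.3333$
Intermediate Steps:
$B{\left(s,u \right)} = - \frac{5}{3}$ ($B{\left(s,u \right)} = - \frac{7}{6} + \frac{1}{6} \left(-3\right) = - \frac{7}{6} - \frac{1}{2} = - \frac{5}{3}$)
$f = \frac{32}{3}$ ($f = 9 - - \frac{5}{3} = 9 + \frac{5}{3} = \frac{32}{3} \approx 10.667$)
$X = 2$ ($X = \sqrt{4} = 2$)
$\left(f + W\right) X = \left(\frac{32}{3} - 7\right) 2 = \frac{11}{3} \cdot 2 = \frac{22}{3}$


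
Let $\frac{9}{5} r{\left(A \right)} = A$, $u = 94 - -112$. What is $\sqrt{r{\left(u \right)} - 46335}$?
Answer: $\frac{i \sqrt{415985}}{3} \approx 214.99 i$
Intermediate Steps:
$u = 206$ ($u = 94 + 112 = 206$)
$r{\left(A \right)} = \frac{5 A}{9}$
$\sqrt{r{\left(u \right)} - 46335} = \sqrt{\frac{5}{9} \cdot 206 - 46335} = \sqrt{\frac{1030}{9} - 46335} = \sqrt{- \frac{415985}{9}} = \frac{i \sqrt{415985}}{3}$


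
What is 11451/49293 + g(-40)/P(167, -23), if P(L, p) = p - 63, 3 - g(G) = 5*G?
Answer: -3007231/1413066 ≈ -2.1282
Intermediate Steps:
g(G) = 3 - 5*G
P(L, p) = -63 + p
11451/49293 + g(-40)/P(167, -23) = 11451/49293 + (3 - 5*(-40))/(-63 - 23) = 11451*(1/49293) + (3 + 200)/(-86) = 3817/16431 + 203*(-1/86) = 3817/16431 - 203/86 = -3007231/1413066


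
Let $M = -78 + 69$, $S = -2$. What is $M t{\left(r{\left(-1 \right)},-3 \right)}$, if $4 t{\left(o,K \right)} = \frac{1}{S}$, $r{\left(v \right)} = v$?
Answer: $\frac{9}{8} \approx 1.125$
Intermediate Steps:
$t{\left(o,K \right)} = - \frac{1}{8}$ ($t{\left(o,K \right)} = \frac{1}{4 \left(-2\right)} = \frac{1}{4} \left(- \frac{1}{2}\right) = - \frac{1}{8}$)
$M = -9$
$M t{\left(r{\left(-1 \right)},-3 \right)} = \left(-9\right) \left(- \frac{1}{8}\right) = \frac{9}{8}$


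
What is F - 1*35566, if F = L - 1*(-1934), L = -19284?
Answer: -52916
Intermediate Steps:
F = -17350 (F = -19284 - 1*(-1934) = -19284 + 1934 = -17350)
F - 1*35566 = -17350 - 1*35566 = -17350 - 35566 = -52916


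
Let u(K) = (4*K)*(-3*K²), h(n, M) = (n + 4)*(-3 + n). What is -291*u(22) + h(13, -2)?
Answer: 37182986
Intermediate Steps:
h(n, M) = (-3 + n)*(4 + n) (h(n, M) = (4 + n)*(-3 + n) = (-3 + n)*(4 + n))
u(K) = -12*K³
-291*u(22) + h(13, -2) = -(-3492)*22³ + (-12 + 13 + 13²) = -(-3492)*10648 + (-12 + 13 + 169) = -291*(-127776) + 170 = 37182816 + 170 = 37182986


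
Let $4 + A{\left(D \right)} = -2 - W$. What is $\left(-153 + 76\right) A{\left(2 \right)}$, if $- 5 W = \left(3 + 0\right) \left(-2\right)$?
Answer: $\frac{2772}{5} \approx 554.4$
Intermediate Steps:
$W = \frac{6}{5}$ ($W = - \frac{\left(3 + 0\right) \left(-2\right)}{5} = - \frac{3 \left(-2\right)}{5} = \left(- \frac{1}{5}\right) \left(-6\right) = \frac{6}{5} \approx 1.2$)
$A{\left(D \right)} = - \frac{36}{5}$ ($A{\left(D \right)} = -4 - \frac{16}{5} = - \frac{36}{5}$)
$\left(-153 + 76\right) A{\left(2 \right)} = \left(-153 + 76\right) \left(- \frac{36}{5}\right) = \left(-77\right) \left(- \frac{36}{5}\right) = \frac{2772}{5}$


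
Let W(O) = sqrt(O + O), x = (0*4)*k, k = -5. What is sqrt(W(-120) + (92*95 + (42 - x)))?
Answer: sqrt(8782 + 4*I*sqrt(15)) ≈ 93.712 + 0.0827*I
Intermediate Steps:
x = 0 (x = (0*4)*(-5) = 0*(-5) = 0)
W(O) = sqrt(2)*sqrt(O) (W(O) = sqrt(2*O) = sqrt(2)*sqrt(O))
sqrt(W(-120) + (92*95 + (42 - x))) = sqrt(sqrt(2)*sqrt(-120) + (92*95 + (42 - 1*0))) = sqrt(sqrt(2)*(2*I*sqrt(30)) + (8740 + (42 + 0))) = sqrt(4*I*sqrt(15) + (8740 + 42)) = sqrt(4*I*sqrt(15) + 8782) = sqrt(8782 + 4*I*sqrt(15))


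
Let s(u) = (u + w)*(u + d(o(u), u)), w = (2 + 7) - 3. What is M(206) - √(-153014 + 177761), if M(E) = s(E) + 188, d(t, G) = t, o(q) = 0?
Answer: 43860 - √24747 ≈ 43703.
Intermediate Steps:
w = 6 (w = 9 - 3 = 6)
s(u) = u*(6 + u) (s(u) = (u + 6)*(u + 0) = (6 + u)*u = u*(6 + u))
M(E) = 188 + E*(6 + E) (M(E) = E*(6 + E) + 188 = 188 + E*(6 + E))
M(206) - √(-153014 + 177761) = (188 + 206² + 6*206) - √(-153014 + 177761) = (188 + 42436 + 1236) - √24747 = 43860 - √24747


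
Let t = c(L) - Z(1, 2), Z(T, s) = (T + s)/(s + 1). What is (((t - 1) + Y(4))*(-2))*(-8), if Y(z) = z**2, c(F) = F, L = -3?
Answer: 176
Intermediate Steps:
Z(T, s) = (T + s)/(1 + s)
t = -4 (t = -3 - (1 + 2)/(1 + 2) = -3 - 3/3 = -3 - 1*1 = -3 - 1 = -4)
(((t - 1) + Y(4))*(-2))*(-8) = (((-4 - 1) + 4**2)*(-2))*(-8) = ((-5 + 16)*(-2))*(-8) = (11*(-2))*(-8) = -22*(-8) = 176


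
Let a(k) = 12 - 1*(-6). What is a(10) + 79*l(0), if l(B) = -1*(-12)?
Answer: 966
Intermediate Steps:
l(B) = 12
a(k) = 18 (a(k) = 12 + 6 = 18)
a(10) + 79*l(0) = 18 + 79*12 = 18 + 948 = 966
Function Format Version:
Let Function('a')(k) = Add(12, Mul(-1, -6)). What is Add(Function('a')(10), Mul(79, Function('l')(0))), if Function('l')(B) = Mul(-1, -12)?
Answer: 966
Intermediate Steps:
Function('l')(B) = 12
Function('a')(k) = 18 (Function('a')(k) = Add(12, 6) = 18)
Add(Function('a')(10), Mul(79, Function('l')(0))) = Add(18, Mul(79, 12)) = Add(18, 948) = 966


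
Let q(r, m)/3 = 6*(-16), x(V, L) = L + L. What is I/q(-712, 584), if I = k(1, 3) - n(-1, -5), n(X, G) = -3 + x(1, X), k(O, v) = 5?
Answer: -5/144 ≈ -0.034722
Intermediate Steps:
x(V, L) = 2*L
q(r, m) = -288 (q(r, m) = 3*(6*(-16)) = 3*(-96) = -288)
n(X, G) = -3 + 2*X
I = 10 (I = 5 - (-3 + 2*(-1)) = 5 - (-3 - 2) = 5 - 1*(-5) = 5 + 5 = 10)
I/q(-712, 584) = 10/(-288) = -1/288*10 = -5/144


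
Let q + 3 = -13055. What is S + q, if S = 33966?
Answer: 20908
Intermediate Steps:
q = -13058 (q = -3 - 13055 = -13058)
S + q = 33966 - 13058 = 20908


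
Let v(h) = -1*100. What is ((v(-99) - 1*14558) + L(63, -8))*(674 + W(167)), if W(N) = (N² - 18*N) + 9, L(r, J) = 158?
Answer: -370707000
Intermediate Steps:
v(h) = -100
W(N) = 9 + N² - 18*N
((v(-99) - 1*14558) + L(63, -8))*(674 + W(167)) = ((-100 - 1*14558) + 158)*(674 + (9 + 167² - 18*167)) = ((-100 - 14558) + 158)*(674 + (9 + 27889 - 3006)) = (-14658 + 158)*(674 + 24892) = -14500*25566 = -370707000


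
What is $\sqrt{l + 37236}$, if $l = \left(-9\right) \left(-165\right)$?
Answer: $\sqrt{38721} \approx 196.78$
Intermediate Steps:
$l = 1485$
$\sqrt{l + 37236} = \sqrt{1485 + 37236} = \sqrt{38721}$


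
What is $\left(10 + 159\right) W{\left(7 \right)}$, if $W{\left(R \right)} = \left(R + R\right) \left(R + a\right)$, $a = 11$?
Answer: $42588$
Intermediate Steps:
$W{\left(R \right)} = 2 R \left(11 + R\right)$ ($W{\left(R \right)} = \left(R + R\right) \left(R + 11\right) = 2 R \left(11 + R\right)$)
$\left(10 + 159\right) W{\left(7 \right)} = \left(10 + 159\right) 2 \cdot 7 \left(11 + 7\right) = 169 \cdot 2 \cdot 7 \cdot 18 = 169 \cdot 252 = 42588$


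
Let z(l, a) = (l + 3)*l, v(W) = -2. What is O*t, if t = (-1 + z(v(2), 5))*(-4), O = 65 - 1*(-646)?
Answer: 8532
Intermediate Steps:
O = 711 (O = 65 + 646 = 711)
z(l, a) = l*(3 + l) (z(l, a) = (3 + l)*l = l*(3 + l))
t = 12 (t = (-1 - 2*(3 - 2))*(-4) = (-1 - 2*1)*(-4) = (-1 - 2)*(-4) = -3*(-4) = 12)
O*t = 711*12 = 8532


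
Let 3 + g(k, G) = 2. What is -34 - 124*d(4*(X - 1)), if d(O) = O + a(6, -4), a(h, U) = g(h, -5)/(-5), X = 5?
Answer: -10214/5 ≈ -2042.8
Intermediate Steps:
g(k, G) = -1 (g(k, G) = -3 + 2 = -1)
a(h, U) = 1/5 (a(h, U) = -1/(-5) = -1*(-1/5) = 1/5)
d(O) = 1/5 + O (d(O) = O + 1/5 = 1/5 + O)
-34 - 124*d(4*(X - 1)) = -34 - 124*(1/5 + 4*(5 - 1)) = -34 - 124*(1/5 + 4*4) = -34 - 124*(1/5 + 16) = -34 - 124*81/5 = -34 - 10044/5 = -10214/5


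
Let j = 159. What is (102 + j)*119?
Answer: 31059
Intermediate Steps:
(102 + j)*119 = (102 + 159)*119 = 261*119 = 31059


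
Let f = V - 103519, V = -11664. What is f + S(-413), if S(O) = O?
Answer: -115596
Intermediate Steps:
f = -115183 (f = -11664 - 103519 = -115183)
f + S(-413) = -115183 - 413 = -115596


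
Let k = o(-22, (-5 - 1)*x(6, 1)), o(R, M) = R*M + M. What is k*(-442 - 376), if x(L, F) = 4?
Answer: -412272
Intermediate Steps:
o(R, M) = M + M*R (o(R, M) = M*R + M = M + M*R)
k = 504 (k = ((-5 - 1)*4)*(1 - 22) = -6*4*(-21) = -24*(-21) = 504)
k*(-442 - 376) = 504*(-442 - 376) = 504*(-818) = -412272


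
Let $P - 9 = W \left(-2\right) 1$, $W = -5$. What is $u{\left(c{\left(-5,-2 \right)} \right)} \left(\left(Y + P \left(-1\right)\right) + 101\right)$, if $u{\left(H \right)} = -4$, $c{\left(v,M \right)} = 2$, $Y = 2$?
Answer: $-336$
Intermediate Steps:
$P = 19$ ($P = 9 + \left(-5\right) \left(-2\right) 1 = 9 + 10 \cdot 1 = 9 + 10 = 19$)
$u{\left(c{\left(-5,-2 \right)} \right)} \left(\left(Y + P \left(-1\right)\right) + 101\right) = - 4 \left(\left(2 + 19 \left(-1\right)\right) + 101\right) = - 4 \left(\left(2 - 19\right) + 101\right) = - 4 \left(-17 + 101\right) = \left(-4\right) 84 = -336$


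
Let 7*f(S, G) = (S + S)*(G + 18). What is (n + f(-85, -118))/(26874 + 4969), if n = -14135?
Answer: -81945/222901 ≈ -0.36763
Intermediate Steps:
f(S, G) = 2*S*(18 + G)/7 (f(S, G) = ((S + S)*(G + 18))/7 = ((2*S)*(18 + G))/7 = (2*S*(18 + G))/7 = 2*S*(18 + G)/7)
(n + f(-85, -118))/(26874 + 4969) = (-14135 + (2/7)*(-85)*(18 - 118))/(26874 + 4969) = (-14135 + (2/7)*(-85)*(-100))/31843 = (-14135 + 17000/7)*(1/31843) = -81945/7*1/31843 = -81945/222901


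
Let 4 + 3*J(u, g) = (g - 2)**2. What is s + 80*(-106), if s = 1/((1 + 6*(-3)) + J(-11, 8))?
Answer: -161123/19 ≈ -8480.2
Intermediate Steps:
J(u, g) = -4/3 + (-2 + g)**2/3 (J(u, g) = -4/3 + (g - 2)**2/3 = -4/3 + (-2 + g)**2/3)
s = -3/19 (s = 1/((1 + 6*(-3)) + (1/3)*8*(-4 + 8)) = 1/((1 - 18) + (1/3)*8*4) = 1/(-17 + 32/3) = 1/(-19/3) = -3/19 ≈ -0.15789)
s + 80*(-106) = -3/19 + 80*(-106) = -3/19 - 8480 = -161123/19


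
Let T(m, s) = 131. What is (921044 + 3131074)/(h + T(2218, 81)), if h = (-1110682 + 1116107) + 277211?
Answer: 4052118/282767 ≈ 14.330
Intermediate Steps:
h = 282636 (h = 5425 + 277211 = 282636)
(921044 + 3131074)/(h + T(2218, 81)) = (921044 + 3131074)/(282636 + 131) = 4052118/282767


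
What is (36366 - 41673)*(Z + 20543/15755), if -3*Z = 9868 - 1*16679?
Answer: -189935644246/15755 ≈ -1.2056e+7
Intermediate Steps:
Z = 6811/3 (Z = -(9868 - 1*16679)/3 = -(9868 - 16679)/3 = -1/3*(-6811) = 6811/3 ≈ 2270.3)
(36366 - 41673)*(Z + 20543/15755) = (36366 - 41673)*(6811/3 + 20543/15755) = -5307*(6811/3 + 20543*(1/15755)) = -5307*(6811/3 + 20543/15755) = -5307*107368934/47265 = -189935644246/15755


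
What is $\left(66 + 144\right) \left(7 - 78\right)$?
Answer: $-14910$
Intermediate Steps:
$\left(66 + 144\right) \left(7 - 78\right) = 210 \left(-71\right) = -14910$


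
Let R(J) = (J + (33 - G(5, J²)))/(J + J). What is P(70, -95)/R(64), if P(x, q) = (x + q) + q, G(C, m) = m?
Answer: 5120/1333 ≈ 3.8410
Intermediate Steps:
P(x, q) = x + 2*q (P(x, q) = (q + x) + q = x + 2*q)
R(J) = (33 + J - J²)/(2*J) (R(J) = (J + (33 - J²))/(J + J) = (33 + J - J²)/((2*J)) = (33 + J - J²)*(1/(2*J)) = (33 + J - J²)/(2*J))
P(70, -95)/R(64) = (70 + 2*(-95))/(((½)*(33 + 64 - 1*64²)/64)) = (70 - 190)/(((½)*(1/64)*(33 + 64 - 1*4096))) = -120*128/(33 + 64 - 4096) = -120/((½)*(1/64)*(-3999)) = -120/(-3999/128) = -120*(-128/3999) = 5120/1333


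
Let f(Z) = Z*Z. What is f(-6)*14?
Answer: 504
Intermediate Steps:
f(Z) = Z²
f(-6)*14 = (-6)²*14 = 36*14 = 504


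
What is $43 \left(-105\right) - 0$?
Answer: $-4515$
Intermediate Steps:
$43 \left(-105\right) - 0 = -4515 + 0 = -4515$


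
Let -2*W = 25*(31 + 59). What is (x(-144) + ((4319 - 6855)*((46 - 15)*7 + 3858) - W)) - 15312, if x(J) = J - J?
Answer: -10348387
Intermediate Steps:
x(J) = 0
W = -1125 (W = -25*(31 + 59)/2 = -25*90/2 = -1/2*2250 = -1125)
(x(-144) + ((4319 - 6855)*((46 - 15)*7 + 3858) - W)) - 15312 = (0 + ((4319 - 6855)*((46 - 15)*7 + 3858) - 1*(-1125))) - 15312 = (0 + (-2536*(31*7 + 3858) + 1125)) - 15312 = (0 + (-2536*(217 + 3858) + 1125)) - 15312 = (0 + (-2536*4075 + 1125)) - 15312 = (0 + (-10334200 + 1125)) - 15312 = (0 - 10333075) - 15312 = -10333075 - 15312 = -10348387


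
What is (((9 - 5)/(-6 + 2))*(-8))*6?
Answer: 48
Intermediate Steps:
(((9 - 5)/(-6 + 2))*(-8))*6 = ((4/(-4))*(-8))*6 = ((4*(-1/4))*(-8))*6 = -1*(-8)*6 = 8*6 = 48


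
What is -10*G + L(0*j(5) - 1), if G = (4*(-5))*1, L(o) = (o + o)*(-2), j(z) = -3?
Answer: 204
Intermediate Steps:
L(o) = -4*o (L(o) = (2*o)*(-2) = -4*o)
G = -20 (G = -20*1 = -20)
-10*G + L(0*j(5) - 1) = -10*(-20) - 4*(0*(-3) - 1) = 200 - 4*(0 - 1) = 200 - 4*(-1) = 200 + 4 = 204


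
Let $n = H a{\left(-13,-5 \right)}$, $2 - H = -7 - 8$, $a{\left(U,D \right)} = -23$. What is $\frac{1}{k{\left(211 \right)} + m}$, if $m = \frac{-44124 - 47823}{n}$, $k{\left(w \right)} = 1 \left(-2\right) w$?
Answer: $- \frac{391}{73055} \approx -0.0053521$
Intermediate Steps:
$H = 17$ ($H = 2 - \left(-7 - 8\right) = 2 - -15 = 2 + 15 = 17$)
$k{\left(w \right)} = - 2 w$
$n = -391$ ($n = 17 \left(-23\right) = -391$)
$m = \frac{91947}{391}$ ($m = \frac{-44124 - 47823}{-391} = \left(-44124 - 47823\right) \left(- \frac{1}{391}\right) = \left(-91947\right) \left(- \frac{1}{391}\right) = \frac{91947}{391} \approx 235.16$)
$\frac{1}{k{\left(211 \right)} + m} = \frac{1}{\left(-2\right) 211 + \frac{91947}{391}} = \frac{1}{-422 + \frac{91947}{391}} = \frac{1}{- \frac{73055}{391}} = - \frac{391}{73055}$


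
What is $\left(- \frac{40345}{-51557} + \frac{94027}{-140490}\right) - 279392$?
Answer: $- \frac{2023703308379549}{7243242930} \approx -2.7939 \cdot 10^{5}$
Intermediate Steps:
$\left(- \frac{40345}{-51557} + \frac{94027}{-140490}\right) - 279392 = \left(\left(-40345\right) \left(- \frac{1}{51557}\right) + 94027 \left(- \frac{1}{140490}\right)\right) - 279392 = \left(\frac{40345}{51557} - \frac{94027}{140490}\right) - 279392 = \frac{820319011}{7243242930} - 279392 = - \frac{2023703308379549}{7243242930}$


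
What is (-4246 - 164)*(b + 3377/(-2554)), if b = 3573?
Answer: -20114153325/1277 ≈ -1.5751e+7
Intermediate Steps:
(-4246 - 164)*(b + 3377/(-2554)) = (-4246 - 164)*(3573 + 3377/(-2554)) = -4410*(3573 + 3377*(-1/2554)) = -4410*(3573 - 3377/2554) = -4410*9122065/2554 = -20114153325/1277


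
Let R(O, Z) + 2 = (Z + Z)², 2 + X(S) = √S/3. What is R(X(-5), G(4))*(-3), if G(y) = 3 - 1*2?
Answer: -6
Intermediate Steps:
G(y) = 1 (G(y) = 3 - 2 = 1)
X(S) = -2 + √S/3
R(O, Z) = -2 + 4*Z² (R(O, Z) = -2 + (Z + Z)² = -2 + (2*Z)² = -2 + 4*Z²)
R(X(-5), G(4))*(-3) = (-2 + 4*1²)*(-3) = (-2 + 4*1)*(-3) = (-2 + 4)*(-3) = 2*(-3) = -6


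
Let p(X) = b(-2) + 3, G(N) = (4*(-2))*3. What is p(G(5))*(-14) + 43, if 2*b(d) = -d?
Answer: -13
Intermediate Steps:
b(d) = -d/2 (b(d) = (-d)/2 = -d/2)
G(N) = -24 (G(N) = -8*3 = -24)
p(X) = 4 (p(X) = -1/2*(-2) + 3 = 1 + 3 = 4)
p(G(5))*(-14) + 43 = 4*(-14) + 43 = -56 + 43 = -13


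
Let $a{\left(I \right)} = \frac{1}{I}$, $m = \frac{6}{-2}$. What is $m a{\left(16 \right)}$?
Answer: $- \frac{3}{16} \approx -0.1875$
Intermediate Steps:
$m = -3$ ($m = 6 \left(- \frac{1}{2}\right) = -3$)
$m a{\left(16 \right)} = - \frac{3}{16}$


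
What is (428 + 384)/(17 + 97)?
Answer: 406/57 ≈ 7.1228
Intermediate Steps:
(428 + 384)/(17 + 97) = 812/114 = 812*(1/114) = 406/57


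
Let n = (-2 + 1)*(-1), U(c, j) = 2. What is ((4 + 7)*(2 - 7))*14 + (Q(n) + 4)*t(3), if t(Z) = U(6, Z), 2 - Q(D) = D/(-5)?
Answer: -3788/5 ≈ -757.60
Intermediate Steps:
n = 1 (n = -1*(-1) = 1)
Q(D) = 2 + D/5 (Q(D) = 2 - D/(-5) = 2 - D*(-1)/5 = 2 - (-1)*D/5 = 2 + D/5)
t(Z) = 2
((4 + 7)*(2 - 7))*14 + (Q(n) + 4)*t(3) = ((4 + 7)*(2 - 7))*14 + ((2 + (1/5)*1) + 4)*2 = (11*(-5))*14 + ((2 + 1/5) + 4)*2 = -55*14 + (11/5 + 4)*2 = -770 + (31/5)*2 = -770 + 62/5 = -3788/5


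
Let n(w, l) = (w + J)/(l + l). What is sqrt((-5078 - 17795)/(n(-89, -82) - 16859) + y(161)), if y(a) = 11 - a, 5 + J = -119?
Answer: I*sqrt(1136133499100314)/2764663 ≈ 12.192*I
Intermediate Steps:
J = -124 (J = -5 - 119 = -124)
n(w, l) = (-124 + w)/(2*l) (n(w, l) = (w - 124)/(l + l) = (-124 + w)/((2*l)) = (-124 + w)*(1/(2*l)) = (-124 + w)/(2*l))
sqrt((-5078 - 17795)/(n(-89, -82) - 16859) + y(161)) = sqrt((-5078 - 17795)/((1/2)*(-124 - 89)/(-82) - 16859) + (11 - 1*161)) = sqrt(-22873/((1/2)*(-1/82)*(-213) - 16859) + (11 - 161)) = sqrt(-22873/(213/164 - 16859) - 150) = sqrt(-22873/(-2764663/164) - 150) = sqrt(-22873*(-164/2764663) - 150) = sqrt(3751172/2764663 - 150) = sqrt(-410948278/2764663) = I*sqrt(1136133499100314)/2764663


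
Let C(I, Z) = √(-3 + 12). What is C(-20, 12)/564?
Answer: 1/188 ≈ 0.0053191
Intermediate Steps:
C(I, Z) = 3 (C(I, Z) = √9 = 3)
C(-20, 12)/564 = 3/564 = 3*(1/564) = 1/188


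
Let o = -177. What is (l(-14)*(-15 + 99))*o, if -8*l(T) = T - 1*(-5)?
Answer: -33453/2 ≈ -16727.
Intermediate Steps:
l(T) = -5/8 - T/8 (l(T) = -(T - 1*(-5))/8 = -(T + 5)/8 = -(5 + T)/8 = -5/8 - T/8)
(l(-14)*(-15 + 99))*o = ((-5/8 - ⅛*(-14))*(-15 + 99))*(-177) = ((-5/8 + 7/4)*84)*(-177) = ((9/8)*84)*(-177) = (189/2)*(-177) = -33453/2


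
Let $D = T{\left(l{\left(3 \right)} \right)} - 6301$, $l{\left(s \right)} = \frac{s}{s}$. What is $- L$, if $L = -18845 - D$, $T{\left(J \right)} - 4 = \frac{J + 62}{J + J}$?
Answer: $\frac{25159}{2} \approx 12580.0$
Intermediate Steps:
$l{\left(s \right)} = 1$
$T{\left(J \right)} = 4 + \frac{62 + J}{2 J}$ ($T{\left(J \right)} = 4 + \frac{J + 62}{J + J} = 4 + \frac{62 + J}{2 J}$)
$D = - \frac{12531}{2}$ ($D = \left(\frac{9}{2} + \frac{31}{1}\right) - 6301 = \left(\frac{9}{2} + 31 \cdot 1\right) - 6301 = \left(\frac{9}{2} + 31\right) - 6301 = \frac{71}{2} - 6301 = - \frac{12531}{2} \approx -6265.5$)
$L = - \frac{25159}{2}$ ($L = -18845 - - \frac{12531}{2} = -18845 + \frac{12531}{2} = - \frac{25159}{2} \approx -12580.0$)
$- L = \left(-1\right) \left(- \frac{25159}{2}\right) = \frac{25159}{2}$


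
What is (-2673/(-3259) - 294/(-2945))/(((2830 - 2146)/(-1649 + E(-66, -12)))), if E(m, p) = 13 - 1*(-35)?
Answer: -4712346577/2188288140 ≈ -2.1534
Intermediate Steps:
E(m, p) = 48 (E(m, p) = 13 + 35 = 48)
(-2673/(-3259) - 294/(-2945))/(((2830 - 2146)/(-1649 + E(-66, -12)))) = (-2673/(-3259) - 294/(-2945))/(((2830 - 2146)/(-1649 + 48))) = (-2673*(-1/3259) - 294*(-1/2945))/((684/(-1601))) = (2673/3259 + 294/2945)/((684*(-1/1601))) = 8830131/(9597755*(-684/1601)) = (8830131/9597755)*(-1601/684) = -4712346577/2188288140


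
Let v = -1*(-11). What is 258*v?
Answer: 2838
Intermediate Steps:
v = 11
258*v = 258*11 = 2838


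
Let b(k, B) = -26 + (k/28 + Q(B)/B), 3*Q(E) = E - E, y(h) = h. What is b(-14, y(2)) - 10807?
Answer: -21667/2 ≈ -10834.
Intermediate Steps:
Q(E) = 0 (Q(E) = (E - E)/3 = (1/3)*0 = 0)
b(k, B) = -26 + k/28 (b(k, B) = -26 + (k/28 + 0/B) = -26 + (k*(1/28) + 0) = -26 + (k/28 + 0) = -26 + k/28)
b(-14, y(2)) - 10807 = (-26 + (1/28)*(-14)) - 10807 = (-26 - 1/2) - 10807 = -53/2 - 10807 = -21667/2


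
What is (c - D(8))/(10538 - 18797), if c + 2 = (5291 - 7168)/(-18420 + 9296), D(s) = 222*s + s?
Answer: 16293587/75355116 ≈ 0.21622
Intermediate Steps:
D(s) = 223*s
c = -16371/9124 (c = -2 + (5291 - 7168)/(-18420 + 9296) = -2 - 1877/(-9124) = -2 - 1877*(-1/9124) = -2 + 1877/9124 = -16371/9124 ≈ -1.7943)
(c - D(8))/(10538 - 18797) = (-16371/9124 - 223*8)/(10538 - 18797) = (-16371/9124 - 1*1784)/(-8259) = (-16371/9124 - 1784)*(-1/8259) = -16293587/9124*(-1/8259) = 16293587/75355116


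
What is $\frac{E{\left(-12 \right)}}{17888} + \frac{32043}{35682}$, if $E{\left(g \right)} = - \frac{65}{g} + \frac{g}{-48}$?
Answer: $\frac{286693691}{319139808} \approx 0.89833$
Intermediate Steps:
$E{\left(g \right)} = - \frac{65}{g} - \frac{g}{48}$ ($E{\left(g \right)} = - \frac{65}{g} + g \left(- \frac{1}{48}\right) = - \frac{65}{g} - \frac{g}{48}$)
$\frac{E{\left(-12 \right)}}{17888} + \frac{32043}{35682} = \frac{- \frac{65}{-12} - - \frac{1}{4}}{17888} + \frac{32043}{35682} = \left(\left(-65\right) \left(- \frac{1}{12}\right) + \frac{1}{4}\right) \frac{1}{17888} + 32043 \cdot \frac{1}{35682} = \left(\frac{65}{12} + \frac{1}{4}\right) \frac{1}{17888} + \frac{10681}{11894} = \frac{17}{3} \cdot \frac{1}{17888} + \frac{10681}{11894} = \frac{17}{53664} + \frac{10681}{11894} = \frac{286693691}{319139808}$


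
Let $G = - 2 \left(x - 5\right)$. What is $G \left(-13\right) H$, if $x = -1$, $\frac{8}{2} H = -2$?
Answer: $78$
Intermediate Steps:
$H = - \frac{1}{2}$ ($H = \frac{1}{4} \left(-2\right) = - \frac{1}{2} \approx -0.5$)
$G = 12$ ($G = - 2 \left(-1 - 5\right) = \left(-2\right) \left(-6\right) = 12$)
$G \left(-13\right) H = 12 \left(-13\right) \left(- \frac{1}{2}\right) = \left(-156\right) \left(- \frac{1}{2}\right) = 78$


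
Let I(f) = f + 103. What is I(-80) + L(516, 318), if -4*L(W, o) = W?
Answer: -106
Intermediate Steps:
L(W, o) = -W/4
I(f) = 103 + f
I(-80) + L(516, 318) = (103 - 80) - ¼*516 = 23 - 129 = -106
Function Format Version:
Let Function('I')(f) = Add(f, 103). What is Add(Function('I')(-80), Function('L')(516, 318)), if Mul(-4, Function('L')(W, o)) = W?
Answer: -106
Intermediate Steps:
Function('L')(W, o) = Mul(Rational(-1, 4), W)
Function('I')(f) = Add(103, f)
Add(Function('I')(-80), Function('L')(516, 318)) = Add(Add(103, -80), Mul(Rational(-1, 4), 516)) = Add(23, -129) = -106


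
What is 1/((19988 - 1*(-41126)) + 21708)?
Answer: 1/82822 ≈ 1.2074e-5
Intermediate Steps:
1/((19988 - 1*(-41126)) + 21708) = 1/((19988 + 41126) + 21708) = 1/(61114 + 21708) = 1/82822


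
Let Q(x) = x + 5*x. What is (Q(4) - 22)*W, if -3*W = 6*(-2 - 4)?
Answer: 24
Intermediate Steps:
W = 12 (W = -2*(-2 - 4) = -2*(-6) = -1/3*(-36) = 12)
Q(x) = 6*x
(Q(4) - 22)*W = (6*4 - 22)*12 = (24 - 22)*12 = 2*12 = 24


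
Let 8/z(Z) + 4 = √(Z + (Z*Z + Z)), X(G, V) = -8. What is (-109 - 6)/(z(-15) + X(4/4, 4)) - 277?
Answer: -71319/272 + 23*√195/272 ≈ -261.02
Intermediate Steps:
z(Z) = 8/(-4 + √(Z² + 2*Z)) (z(Z) = 8/(-4 + √(Z + (Z*Z + Z))) = 8/(-4 + √(Z + (Z² + Z))) = 8/(-4 + √(Z + (Z + Z²))) = 8/(-4 + √(Z² + 2*Z)))
(-109 - 6)/(z(-15) + X(4/4, 4)) - 277 = (-109 - 6)/(8/(-4 + √(-15*(2 - 15))) - 8) - 277 = -115/(8/(-4 + √(-15*(-13))) - 8) - 277 = -115/(8/(-4 + √195) - 8) - 277 = -115/(-8 + 8/(-4 + √195)) - 277 = -277 - 115/(-8 + 8/(-4 + √195))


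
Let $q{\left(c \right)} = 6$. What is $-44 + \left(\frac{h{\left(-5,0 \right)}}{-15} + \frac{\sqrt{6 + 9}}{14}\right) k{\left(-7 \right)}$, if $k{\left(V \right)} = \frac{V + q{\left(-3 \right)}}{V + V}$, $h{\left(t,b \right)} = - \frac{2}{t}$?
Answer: $- \frac{23101}{525} + \frac{\sqrt{15}}{196} \approx -43.982$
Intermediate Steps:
$k{\left(V \right)} = \frac{6 + V}{2 V}$ ($k{\left(V \right)} = \frac{V + 6}{V + V} = \frac{6 + V}{2 V}$)
$-44 + \left(\frac{h{\left(-5,0 \right)}}{-15} + \frac{\sqrt{6 + 9}}{14}\right) k{\left(-7 \right)} = -44 + \left(\frac{\left(-2\right) \frac{1}{-5}}{-15} + \frac{\sqrt{6 + 9}}{14}\right) \frac{6 - 7}{2 \left(-7\right)} = -44 + \left(\left(-2\right) \left(- \frac{1}{5}\right) \left(- \frac{1}{15}\right) + \sqrt{15} \cdot \frac{1}{14}\right) \frac{1}{2} \left(- \frac{1}{7}\right) \left(-1\right) = -44 + \left(\frac{2}{5} \left(- \frac{1}{15}\right) + \frac{\sqrt{15}}{14}\right) \frac{1}{14} = -44 + \left(- \frac{2}{75} + \frac{\sqrt{15}}{14}\right) \frac{1}{14} = -44 - \left(\frac{1}{525} - \frac{\sqrt{15}}{196}\right) = - \frac{23101}{525} + \frac{\sqrt{15}}{196}$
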